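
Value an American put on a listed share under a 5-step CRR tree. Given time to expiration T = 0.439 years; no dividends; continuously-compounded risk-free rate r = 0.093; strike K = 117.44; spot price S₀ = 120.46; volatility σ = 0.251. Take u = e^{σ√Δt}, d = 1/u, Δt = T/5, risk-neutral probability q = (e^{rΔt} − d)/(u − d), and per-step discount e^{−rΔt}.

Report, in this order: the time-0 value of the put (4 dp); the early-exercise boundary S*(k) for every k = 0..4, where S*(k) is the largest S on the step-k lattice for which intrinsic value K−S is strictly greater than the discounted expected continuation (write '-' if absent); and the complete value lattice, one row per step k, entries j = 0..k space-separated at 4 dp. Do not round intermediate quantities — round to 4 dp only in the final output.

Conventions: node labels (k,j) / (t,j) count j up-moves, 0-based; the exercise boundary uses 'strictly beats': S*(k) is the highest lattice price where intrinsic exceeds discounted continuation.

Δt=0.08780, u=1.07721, d=0.92832, q=0.53648, disc=e^(-rΔt)=0.99187
k=5 terminal: V=max(K-S,0) → 34.3896 21.0699 5.6140 0.0000 0.0000 0.0000
k=4: j=0 S=89.4627 intr=27.9773 cont=27.0223 V=27.9773[EX]; j=1 S=103.8108 intr=13.6292 cont=12.6742 V=13.6292[EX]; j=2 S=120.4600 intr=0.0000 cont=2.5810 V=2.5810[hold]; j=3 S=139.7794 intr=0.0000 cont=0.0000 V=0.0000[hold]; j=4 S=162.1973 intr=0.0000 cont=0.0000 V=0.0000[hold]  S*(4)=103.8108
k=3: j=0 S=96.3701 intr=21.0699 cont=20.1149 V=21.0699[EX]; j=1 S=111.8260 intr=5.6140 cont=7.6394 V=7.6394[hold]; j=2 S=129.7607 intr=0.0000 cont=1.1866 V=1.1866[hold]; j=3 S=150.5717 intr=0.0000 cont=0.0000 V=0.0000[hold]  S*(3)=96.3701
k=2: j=0 S=103.8108 intr=13.6292 cont=13.7519 V=13.7519[hold]; j=1 S=120.4600 intr=0.0000 cont=4.1436 V=4.1436[hold]; j=2 S=139.7794 intr=0.0000 cont=0.5455 V=0.5455[hold]  S*(2)=-
k=1: j=0 S=111.8260 intr=5.6140 cont=8.5273 V=8.5273[hold]; j=1 S=129.7607 intr=0.0000 cont=2.1953 V=2.1953[hold]  S*(1)=-
k=0: j=0 S=120.4600 intr=0.0000 cont=5.0886 V=5.0886[hold]  S*(0)=-

price = 5.0886
boundary = - - - 96.3701 103.8108
tree:
5.0886
8.5273 2.1953
13.7519 4.1436 0.5455
21.0699 7.6394 1.1866 0.0000
27.9773 13.6292 2.5810 0.0000 0.0000
34.3896 21.0699 5.6140 0.0000 0.0000 0.0000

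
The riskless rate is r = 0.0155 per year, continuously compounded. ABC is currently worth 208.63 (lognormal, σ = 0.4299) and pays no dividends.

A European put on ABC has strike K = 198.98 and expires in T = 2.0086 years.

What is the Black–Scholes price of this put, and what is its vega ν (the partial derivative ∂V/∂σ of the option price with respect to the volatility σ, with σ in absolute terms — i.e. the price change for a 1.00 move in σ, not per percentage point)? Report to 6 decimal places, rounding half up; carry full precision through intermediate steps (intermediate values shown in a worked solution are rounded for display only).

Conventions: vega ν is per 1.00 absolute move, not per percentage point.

σ√T = 0.4299·√2.0086 = 0.609276
d₁ = (ln(S/K) + (r+σ²/2)T) / (σ√T) = (ln(208.63/198.98) + (0.0155+0.4299²/2)·2.0086) / 0.609276 = (0.047358 + 0.216742) / 0.609276 = 0.433465
d₂ = d₁ − σ√T = 0.433465 − 0.609276 = -0.175811
e^{−rT} = 0.969346
N(−d₁) = 0.332338,  N(−d₂) = 0.569779
Put price V = K·e^{−rT}·N(−d₂) − S·N(−d₁) = 109.899230 − 69.335760 = 40.563469
φ(d₁) = (1/√(2π))·e^{−d₁²/2} = 0.363170
ν = S·φ(d₁)·√T = 107.382447

price = 40.563469
ν = 107.382447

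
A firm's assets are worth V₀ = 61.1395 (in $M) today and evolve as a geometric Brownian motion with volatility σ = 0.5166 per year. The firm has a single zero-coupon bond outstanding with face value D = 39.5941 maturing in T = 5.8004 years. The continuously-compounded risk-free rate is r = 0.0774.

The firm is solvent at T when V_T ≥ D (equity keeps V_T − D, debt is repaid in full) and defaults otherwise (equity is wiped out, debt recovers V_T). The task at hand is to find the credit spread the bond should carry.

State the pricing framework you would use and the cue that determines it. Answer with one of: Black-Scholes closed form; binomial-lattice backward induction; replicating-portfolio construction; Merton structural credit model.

framework: Merton structural credit model

Key observation: the data describe a firm's assets (V₀ = 61.1395, GBM) and a single zero-coupon debt of face 39.5941, so credit quantities follow from equity-as-call in the structural model.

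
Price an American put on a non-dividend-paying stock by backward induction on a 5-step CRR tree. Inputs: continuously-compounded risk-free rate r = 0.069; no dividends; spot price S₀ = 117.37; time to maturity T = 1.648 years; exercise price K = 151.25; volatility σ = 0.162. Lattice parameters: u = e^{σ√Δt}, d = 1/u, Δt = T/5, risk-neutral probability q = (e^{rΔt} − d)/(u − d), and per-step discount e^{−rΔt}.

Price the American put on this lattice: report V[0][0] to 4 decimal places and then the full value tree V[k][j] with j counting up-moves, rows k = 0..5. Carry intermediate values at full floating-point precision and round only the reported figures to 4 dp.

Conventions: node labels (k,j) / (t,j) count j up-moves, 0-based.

params: Δt=0.32960 u=1.09747 d=0.91119 q=0.60025 e^(-rΔt)=0.97751
t_5 payoffs: 77.5278 62.4564 44.3038 22.4402 0.0000 0.0000
k=4: node(4,0) S=80.9077 payoff=70.3423 vs cont=66.9413 → 70.3423 [stop]  node(4,1) S=97.4481 payoff=53.8019 vs cont=50.4009 → 53.8019 [stop]  node(4,2) S=117.3700 payoff=33.8800 vs cont=30.4790 → 33.8800 [stop]  node(4,3) S=141.3646 payoff=9.8854 vs cont=8.7687 → 9.8854 [stop]  node(4,4) S=170.2645 payoff=0.0000 vs cont=0.0000 → 0.0000 [wait]
k=3: node(3,0) S=88.7936 payoff=62.4564 vs cont=59.0554 → 62.4564 [stop]  node(3,1) S=106.9462 payoff=44.3038 vs cont=40.9028 → 44.3038 [stop]  node(3,2) S=128.8098 payoff=22.4402 vs cont=19.0392 → 22.4402 [stop]  node(3,3) S=155.1431 payoff=0.0000 vs cont=3.8628 → 3.8628 [wait]
k=2: node(2,0) S=97.4481 payoff=53.8019 vs cont=50.4009 → 53.8019 [stop]  node(2,1) S=117.3700 payoff=33.8800 vs cont=30.4790 → 33.8800 [stop]  node(2,2) S=141.3646 payoff=9.8854 vs cont=11.0352 → 11.0352 [wait]
k=1: node(1,0) S=106.9462 payoff=44.3038 vs cont=40.9028 → 44.3038 [stop]  node(1,1) S=128.8098 payoff=22.4402 vs cont=19.7139 → 22.4402 [stop]
k=0: node(0,0) S=117.3700 payoff=33.8800 vs cont=30.4790 → 33.8800 [stop]

price = 33.8800
tree:
33.8800
44.3038 22.4402
53.8019 33.8800 11.0352
62.4564 44.3038 22.4402 3.8628
70.3423 53.8019 33.8800 9.8854 0.0000
77.5278 62.4564 44.3038 22.4402 0.0000 0.0000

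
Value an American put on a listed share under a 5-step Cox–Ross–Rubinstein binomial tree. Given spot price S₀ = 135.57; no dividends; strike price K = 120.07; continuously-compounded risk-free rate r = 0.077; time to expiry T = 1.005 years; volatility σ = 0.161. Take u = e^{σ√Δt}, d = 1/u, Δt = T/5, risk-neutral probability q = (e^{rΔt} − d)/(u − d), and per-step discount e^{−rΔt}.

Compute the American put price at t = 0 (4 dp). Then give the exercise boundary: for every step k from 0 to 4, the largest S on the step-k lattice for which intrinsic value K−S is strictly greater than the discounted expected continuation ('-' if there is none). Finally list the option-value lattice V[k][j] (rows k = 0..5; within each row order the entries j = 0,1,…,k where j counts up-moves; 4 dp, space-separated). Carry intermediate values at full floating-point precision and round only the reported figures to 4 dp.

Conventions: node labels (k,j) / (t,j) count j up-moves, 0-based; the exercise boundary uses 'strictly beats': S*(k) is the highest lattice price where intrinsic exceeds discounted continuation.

Δt=0.20100  u=1.07485  d=0.93036  q=0.58991  discount=0.98464
step 5 (expiry): payoffs max(K−S,0) = 25.5717 10.8958 0.0000 0.0000 0.0000 0.0000
step 4: (k=4,j=0): S=101.5715, K−S=18.4985, hold=16.6544 ⇒ V=18.4985 exercise | (k=4,j=1): S=117.3459, K−S=2.7241, hold=4.3996 ⇒ V=4.3996 continue | (k=4,j=2): S=135.5700, K−S=0.0000, hold=0.0000 ⇒ V=0.0000 continue | (k=4,j=3): S=156.6244, K−S=0.0000, hold=0.0000 ⇒ V=0.0000 continue | (k=4,j=4): S=180.9486, K−S=0.0000, hold=0.0000 ⇒ V=0.0000 continue  boundary S*=101.5715
step 3: (k=3,j=0): S=109.1742, K−S=10.8958, hold=10.0250 ⇒ V=10.8958 exercise | (k=3,j=1): S=126.1292, K−S=0.0000, hold=1.7765 ⇒ V=1.7765 continue | (k=3,j=2): S=145.7174, K−S=0.0000, hold=0.0000 ⇒ V=0.0000 continue | (k=3,j=3): S=168.3477, K−S=0.0000, hold=0.0000 ⇒ V=0.0000 continue  boundary S*=109.1742
step 2: (k=2,j=0): S=117.3459, K−S=2.7241, hold=5.4315 ⇒ V=5.4315 continue | (k=2,j=1): S=135.5700, K−S=0.0000, hold=0.7173 ⇒ V=0.7173 continue | (k=2,j=2): S=156.6244, K−S=0.0000, hold=0.0000 ⇒ V=0.0000 continue  boundary S*=-
step 1: (k=1,j=0): S=126.1292, K−S=0.0000, hold=2.6099 ⇒ V=2.6099 continue | (k=1,j=1): S=145.7174, K−S=0.0000, hold=0.2897 ⇒ V=0.2897 continue  boundary S*=-
step 0: (k=0,j=0): S=135.5700, K−S=0.0000, hold=1.2221 ⇒ V=1.2221 continue  boundary S*=-

price = 1.2221
boundary = - - - 109.1742 101.5715
tree:
1.2221
2.6099 0.2897
5.4315 0.7173 0.0000
10.8958 1.7765 0.0000 0.0000
18.4985 4.3996 0.0000 0.0000 0.0000
25.5717 10.8958 0.0000 0.0000 0.0000 0.0000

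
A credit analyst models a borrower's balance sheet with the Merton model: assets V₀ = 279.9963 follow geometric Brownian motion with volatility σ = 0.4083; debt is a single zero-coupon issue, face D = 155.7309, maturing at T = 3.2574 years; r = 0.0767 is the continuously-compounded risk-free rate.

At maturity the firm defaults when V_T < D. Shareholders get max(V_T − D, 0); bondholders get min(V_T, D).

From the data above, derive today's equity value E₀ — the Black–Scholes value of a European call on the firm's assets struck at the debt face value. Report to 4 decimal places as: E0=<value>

Equity is a call on the firm's assets struck at D = 155.7309:
d₁ = [ln(V₀/D) + (r + σ²/2)T] / (σ√T)
   = [ln(279.9963/155.7309) + (0.0767 + 0.5·0.4083²)·3.2574] / (0.4083·√3.2574)
   = [0.586647 + 0.521361] / 0.736911 = 1.503585
d₂ = d₁ − σ√T = 1.503585 − 0.736911 = 0.766674
N(d₁) = 0.933656,  N(d₂) = 0.778362,  e^(−rT) = 0.778923
E₀ = V₀·N(d₁) − D·e^(−rT)·N(d₂)
   = 279.9963·0.933656 − 155.7309·0.778923·0.778362 = 167.002934

E0=167.0029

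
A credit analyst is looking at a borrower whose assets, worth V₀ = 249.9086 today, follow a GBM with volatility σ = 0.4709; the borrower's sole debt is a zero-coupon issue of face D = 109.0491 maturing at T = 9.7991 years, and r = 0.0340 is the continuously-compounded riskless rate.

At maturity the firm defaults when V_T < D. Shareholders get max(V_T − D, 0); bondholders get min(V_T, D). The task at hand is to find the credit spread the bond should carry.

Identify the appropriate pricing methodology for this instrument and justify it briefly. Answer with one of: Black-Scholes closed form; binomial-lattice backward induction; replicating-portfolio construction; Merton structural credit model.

framework: Merton structural credit model

Key observation: a levered firm with one bullet debt due at 9.7991 years is the canonical structural-credit setup: equity is a call on the firm's assets struck at the face value.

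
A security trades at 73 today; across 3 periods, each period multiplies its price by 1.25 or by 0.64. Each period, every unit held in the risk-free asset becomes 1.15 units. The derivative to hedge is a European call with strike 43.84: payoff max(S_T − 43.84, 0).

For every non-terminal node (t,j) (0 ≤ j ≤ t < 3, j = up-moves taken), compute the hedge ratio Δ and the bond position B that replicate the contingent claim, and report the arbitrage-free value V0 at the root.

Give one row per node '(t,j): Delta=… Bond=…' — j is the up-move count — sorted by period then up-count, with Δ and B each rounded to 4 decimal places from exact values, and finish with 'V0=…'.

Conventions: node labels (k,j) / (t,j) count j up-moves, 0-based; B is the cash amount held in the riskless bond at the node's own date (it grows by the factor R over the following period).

(0,0): Delta=0.9616 Bond=-25.6634
(1,0): Delta=0.7439 Bond=-19.3412
(1,1): Delta=0.9834 Bond=-31.5074
(2,0): Delta=0.0000 Bond=0.0000
(2,1): Delta=0.8185 Bond=-26.6036
(2,2): Delta=1.0000 Bond=-38.1217
V0=44.5325

Risk-neutral probability p* = (R−d)/(u−d) = (1.15−0.64)/(1.25−0.64) = 0.8361.
Expiry values: V(3,0)=0.0000, V(3,1)=0.0000, V(3,2)=29.1600, V(3,3)=98.7381
Node (2,0) S=29.9008: V=(p*·0.0000+(1−p*)·0.0000)/1.15=0.0000; Δ=(0.0000−0.0000)/(37.3760−19.1365)=0.0000; B=V−Δ·S=0.0000
Node (2,1) S=58.4000: V=(p*·29.1600+(1−p*)·0.0000)/1.15=21.1997; Δ=(29.1600−0.0000)/(73.0000−37.3760)=0.8185; B=V−Δ·S=-26.6036
Node (2,2) S=114.0625: V=(p*·98.7381+(1−p*)·29.1600)/1.15=75.9408; Δ=(98.7381−29.1600)/(142.5781−73.0000)=1.0000; B=V−Δ·S=-38.1217
Node (1,0) S=46.7200: V=(p*·21.1997+(1−p*)·0.0000)/1.15=15.4125; Δ=(21.1997−0.0000)/(58.4000−29.9008)=0.7439; B=V−Δ·S=-19.3412
Node (1,1) S=91.2500: V=(p*·75.9408+(1−p*)·21.1997)/1.15=58.2320; Δ=(75.9408−21.1997)/(114.0625−58.4000)=0.9834; B=V−Δ·S=-31.5074
Node (0,0) S=73.0000: V=(p*·58.2320+(1−p*)·15.4125)/1.15=44.5325; Δ=(58.2320−15.4125)/(91.2500−46.7200)=0.9616; B=V−Δ·S=-25.6634
Sanity check at the root: Δ(0,0)·S0 + B(0,0) reproduces V0 = 44.5325.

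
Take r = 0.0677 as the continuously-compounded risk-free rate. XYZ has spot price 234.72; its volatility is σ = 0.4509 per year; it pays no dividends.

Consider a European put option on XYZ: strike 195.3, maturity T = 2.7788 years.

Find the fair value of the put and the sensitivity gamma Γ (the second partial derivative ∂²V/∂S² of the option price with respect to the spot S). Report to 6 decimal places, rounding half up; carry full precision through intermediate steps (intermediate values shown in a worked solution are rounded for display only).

σ√T = 0.4509·√2.7788 = 0.751638
d₁ = (ln(S/K) + (r+σ²/2)T) / (σ√T) = (ln(234.72/195.3) + (0.0677+0.4509²/2)·2.7788) / 0.751638 = (0.183856 + 0.470605) / 0.751638 = 0.870713
d₂ = d₁ − σ√T = 0.870713 − 0.751638 = 0.119075
e^{−rT} = 0.828511
N(−d₁) = 0.191955,  N(−d₂) = 0.452608
Put price V = K·e^{−rT}·N(−d₂) − S·N(−d₁) = 73.235721 − 45.055775 = 28.179946
φ(d₁) = (1/√(2π))·e^{−d₁²/2} = 0.273075
Γ = φ(d₁) / (S·σ·√T) = 0.001548

price = 28.179946
Γ = 0.001548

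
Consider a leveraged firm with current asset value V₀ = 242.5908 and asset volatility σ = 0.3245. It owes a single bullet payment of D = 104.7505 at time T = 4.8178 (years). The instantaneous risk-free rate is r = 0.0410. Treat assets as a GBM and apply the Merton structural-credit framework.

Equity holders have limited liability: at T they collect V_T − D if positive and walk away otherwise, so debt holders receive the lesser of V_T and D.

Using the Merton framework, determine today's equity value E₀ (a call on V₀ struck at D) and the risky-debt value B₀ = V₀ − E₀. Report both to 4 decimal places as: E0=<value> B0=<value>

Work the structural quantities from V₀ = 242.5908 against face 104.7505:
d₁ = [ln(V₀/D) + (r + σ²/2)T] / (σ√T)
   = [ln(242.5908/104.7505) + (0.0410 + 0.5·0.3245²)·4.8178] / (0.3245·√4.8178)
   = [0.839795 + 0.451188] / 0.712261 = 1.812513
d₂ = d₁ − σ√T = 1.812513 − 0.712261 = 1.100252
N(d₁) = 0.965047,  N(d₂) = 0.864389,  e^(−rT) = 0.820756
E₀ = V₀·N(d₁) − D·e^(−rT)·N(d₂)
   = 242.5908·0.965047 − 104.7505·0.820756·0.864389 = 159.795948
B₀ = V₀ − E₀ = 242.5908 − 159.795948 = 82.794852

E0=159.7959 B0=82.7949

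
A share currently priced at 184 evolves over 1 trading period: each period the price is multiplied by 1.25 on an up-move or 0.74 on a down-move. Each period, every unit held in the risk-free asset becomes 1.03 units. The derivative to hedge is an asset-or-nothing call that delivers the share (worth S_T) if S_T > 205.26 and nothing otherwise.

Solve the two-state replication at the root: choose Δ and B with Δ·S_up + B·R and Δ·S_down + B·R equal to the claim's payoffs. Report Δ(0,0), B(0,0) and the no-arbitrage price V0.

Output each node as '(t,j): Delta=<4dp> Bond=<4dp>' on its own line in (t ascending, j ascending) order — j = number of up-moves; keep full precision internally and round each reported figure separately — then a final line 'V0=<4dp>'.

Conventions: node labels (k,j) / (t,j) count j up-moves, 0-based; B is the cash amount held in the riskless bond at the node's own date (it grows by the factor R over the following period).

(0,0): Delta=2.4510 Bond=-324.0053
V0=126.9751

Arbitrage-free pricing uses the up-move probability p* = (R−d)/(u−d) = 0.5686, discounting each step at R = 1.03.
Payoffs at expiry: V(1,0)=0.0000, V(1,1)=230.0000
(0,0): S=184.0000. Δ = (V_up−V_dn)/(S_up−S_dn) = (230.0000−0.0000)/(230.0000−136.1600) = 2.4510. V = [p*·230.0000 + (1−p*)·0.0000]/1.03 = 126.9751. B = V − Δ·S = -324.0053.
As a check, the time-0 holding Δ(0,0)·S0 + B(0,0) comes to 126.9751 — exactly V0.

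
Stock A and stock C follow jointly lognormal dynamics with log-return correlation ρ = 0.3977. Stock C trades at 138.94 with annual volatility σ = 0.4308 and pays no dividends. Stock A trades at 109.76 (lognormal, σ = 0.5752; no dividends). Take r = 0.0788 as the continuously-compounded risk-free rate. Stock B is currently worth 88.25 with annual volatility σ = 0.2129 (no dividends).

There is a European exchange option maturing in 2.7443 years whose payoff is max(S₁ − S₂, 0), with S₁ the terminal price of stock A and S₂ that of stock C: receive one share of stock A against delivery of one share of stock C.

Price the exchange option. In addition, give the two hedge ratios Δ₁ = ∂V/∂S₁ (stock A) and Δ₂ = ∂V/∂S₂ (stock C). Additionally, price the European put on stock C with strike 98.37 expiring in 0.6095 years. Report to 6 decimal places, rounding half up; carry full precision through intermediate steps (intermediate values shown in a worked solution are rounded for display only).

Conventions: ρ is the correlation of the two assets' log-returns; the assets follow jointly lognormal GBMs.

σ_eff = √(σ₁² + σ₂² − 2ρσ₁σ₂) = √(0.5752² + 0.4308² − 2·0.3977·0.5752·0.4308) = 0.565108
d₁ = (ln(S₁/S₂) + (q₂ − q₁ + σ_eff²/2)T) / (σ_eff√T) = (ln(109.76/138.94) + (0.0 − 0.0 + 0.159673)·2.7443) / 0.936153 = 0.216252
d₂ = d₁ − σ_eff√T = 0.216252 − 0.936153 = -0.719901
N(d₁) = 0.585605,  N(d₂) = 0.235793
V = S₁·e^{−q₁T}·N(d₁) − S₂·e^{−q₂T}·N(d₂) = 64.275952 − 32.761085 = 31.514867
Δ₁ = e^{−q₁T}·N(d₁) = 0.585605;  Δ₂ = −e^{−q₂T}·N(d₂) = -0.235793
[vanilla: stock C put K=98.37]
σ√T = 0.4308·√0.6095 = 0.336328
d₁ = (ln(S/K) + (r+σ²/2)T) / (σ√T) = (ln(138.94/98.37) + (0.0788+0.4308²/2)·0.6095) / 0.336328 = (0.345306 + 0.104587) / 0.336328 = 1.337663
d₂ = d₁ − σ√T = 1.337663 − 0.336328 = 1.001335
e^{−rT} = 0.953107
N(−d₁) = 0.090503,  N(−d₂) = 0.158332
price = K·e^{−rT}·N(−d₂) − S·N(−d₁) = 14.844779 − 12.574508 = 2.270271

exchange price = 31.514867
Δ1 = 0.585605
Δ2 = -0.235793
price(stock C put K=98.37) = 2.270271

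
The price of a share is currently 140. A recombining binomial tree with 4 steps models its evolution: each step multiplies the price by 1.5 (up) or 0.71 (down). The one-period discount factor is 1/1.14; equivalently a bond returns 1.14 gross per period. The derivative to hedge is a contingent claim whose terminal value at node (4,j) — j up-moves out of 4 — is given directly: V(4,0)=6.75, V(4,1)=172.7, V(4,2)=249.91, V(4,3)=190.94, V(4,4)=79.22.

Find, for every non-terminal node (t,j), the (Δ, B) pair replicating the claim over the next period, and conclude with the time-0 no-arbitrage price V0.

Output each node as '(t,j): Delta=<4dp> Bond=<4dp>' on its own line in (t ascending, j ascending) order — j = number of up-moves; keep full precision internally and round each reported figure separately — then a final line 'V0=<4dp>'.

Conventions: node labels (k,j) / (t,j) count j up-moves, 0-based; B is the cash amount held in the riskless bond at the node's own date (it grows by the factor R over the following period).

(0,0): Delta=-0.0001 Bond=113.2194
(1,0): Delta=0.5418 Bond=75.2059
(1,1): Delta=-0.2148 Bond=174.1658
(2,0): Delta=1.8510 Bond=-6.6617
(2,1): Delta=0.0230 Bond=163.0898
(2,2): Delta=-0.3091 Bond=228.2358
(3,0): Delta=4.1922 Bond=-124.9078
(3,1): Delta=0.9232 Bond=90.6217
(3,2): Delta=-0.3338 Bond=265.7091
(3,3): Delta=-0.2993 Bond=255.5672
V0=113.2064

Since d<R<u, set p* = (R−d)/(u−d) = 0.5443; price each node as the discounted p*-expectation of its children.
Terminal payoffs: V(4,0)=6.7500, V(4,1)=172.7000, V(4,2)=249.9100, V(4,3)=190.9400, V(4,4)=79.2200
(3,0): S=50.1075. Δ = (V_up−V_dn)/(S_up−S_dn) = (172.7000−6.7500)/(75.1613−35.5764) = 4.1922. V = [p*·172.7000 + (1−p*)·6.7500]/1.14 = 85.1555. B = V − Δ·S = -124.9078.
(3,1): S=105.8610. Δ = (V_up−V_dn)/(S_up−S_dn) = (249.9100−172.7000)/(158.7915−75.1613) = 0.9232. V = [p*·249.9100 + (1−p*)·172.7000]/1.14 = 188.3559. B = V − Δ·S = 90.6217.
(3,2): S=223.6500. Δ = (V_up−V_dn)/(S_up−S_dn) = (190.9400−249.9100)/(335.4750−158.7915) = -0.3338. V = [p*·190.9400 + (1−p*)·249.9100]/1.14 = 191.0635. B = V − Δ·S = 265.7091.
(3,3): S=472.5000. Δ = (V_up−V_dn)/(S_up−S_dn) = (79.2200−190.9400)/(708.7500−335.4750) = -0.2993. V = [p*·79.2200 + (1−p*)·190.9400]/1.14 = 114.1495. B = V − Δ·S = 255.5672.
(2,0): S=70.5740. Δ = (V_up−V_dn)/(S_up−S_dn) = (188.3559−85.1555)/(105.8610−50.1075) = 1.8510. V = [p*·188.3559 + (1−p*)·85.1555]/1.14 = 123.9718. B = V − Δ·S = -6.6617.
(2,1): S=149.1000. Δ = (V_up−V_dn)/(S_up−S_dn) = (191.0635−188.3559)/(223.6500−105.8610) = 0.0230. V = [p*·191.0635 + (1−p*)·188.3559]/1.14 = 166.5172. B = V − Δ·S = 163.0898.
(2,2): S=315.0000. Δ = (V_up−V_dn)/(S_up−S_dn) = (114.1495−191.0635)/(472.5000−223.6500) = -0.3091. V = [p*·114.1495 + (1−p*)·191.0635]/1.14 = 130.8762. B = V − Δ·S = 228.2358.
(1,0): S=99.4000. Δ = (V_up−V_dn)/(S_up−S_dn) = (166.5172−123.9718)/(149.1000−70.5740) = 0.5418. V = [p*·166.5172 + (1−p*)·123.9718]/1.14 = 129.0609. B = V − Δ·S = 75.2059.
(1,1): S=210.0000. Δ = (V_up−V_dn)/(S_up−S_dn) = (130.8762−166.5172)/(315.0000−149.1000) = -0.2148. V = [p*·130.8762 + (1−p*)·166.5172]/1.14 = 129.0506. B = V − Δ·S = 174.1658.
(0,0): S=140.0000. Δ = (V_up−V_dn)/(S_up−S_dn) = (129.0506−129.0609)/(210.0000−99.4000) = -0.0001. V = [p*·129.0506 + (1−p*)·129.0609]/1.14 = 113.2064. B = V − Δ·S = 113.2194.
Verification: the root portfolio costs Δ(0,0)·S0 + B(0,0) = 113.2064, matching V0.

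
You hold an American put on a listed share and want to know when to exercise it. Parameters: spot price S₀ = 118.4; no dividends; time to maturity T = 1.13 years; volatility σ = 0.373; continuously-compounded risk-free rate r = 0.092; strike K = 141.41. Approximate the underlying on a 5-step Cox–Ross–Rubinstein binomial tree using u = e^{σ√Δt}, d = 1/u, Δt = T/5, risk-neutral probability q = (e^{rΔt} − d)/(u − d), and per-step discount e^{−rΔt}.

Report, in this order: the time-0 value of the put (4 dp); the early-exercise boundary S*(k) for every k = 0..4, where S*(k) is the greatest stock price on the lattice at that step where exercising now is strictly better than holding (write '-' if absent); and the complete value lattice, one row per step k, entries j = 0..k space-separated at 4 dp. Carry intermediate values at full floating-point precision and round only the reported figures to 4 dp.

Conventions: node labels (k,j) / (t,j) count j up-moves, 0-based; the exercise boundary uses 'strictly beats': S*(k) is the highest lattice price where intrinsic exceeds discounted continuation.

price = 27.5377
boundary = - 99.1612 83.0485 99.1612 118.4000
tree:
27.5377
42.2488 14.7920
58.3615 25.5988 5.2069
71.8561 42.2488 10.9458 0.0087
83.1579 58.3615 23.0100 0.0183 0.0000
92.6233 71.8561 42.2488 0.0385 0.0000 0.0000

params: Δt=0.22600 u=1.19402 d=0.83751 q=0.51472 e^(-rΔt)=0.97942
t_5 payoffs: 92.6233 71.8561 42.2488 0.0385 0.0000 0.0000
t_4: node(4,0) S=58.2521 payoff=83.1579 vs cont=80.2481 → 83.1579 [stop]  node(4,1) S=83.0485 payoff=58.3615 vs cont=55.4517 → 58.3615 [stop]  node(4,2) S=118.4000 payoff=23.0100 vs cont=20.1002 → 23.0100 [stop]  node(4,3) S=168.7997 payoff=0.0000 vs cont=0.0183 → 0.0183 [wait]  node(4,4) S=240.6533 payoff=0.0000 vs cont=0.0000 → 0.0000 [wait]  ⇒ S*(4)=118.4000
t_3: node(3,0) S=69.5539 payoff=71.8561 vs cont=68.9462 → 71.8561 [stop]  node(3,1) S=99.1612 payoff=42.2488 vs cont=39.3390 → 42.2488 [stop]  node(3,2) S=141.3715 payoff=0.0385 vs cont=10.9458 → 10.9458 [wait]  node(3,3) S=201.5495 payoff=0.0000 vs cont=0.0087 → 0.0087 [wait]  ⇒ S*(3)=99.1612
t_2: node(2,0) S=83.0485 payoff=58.3615 vs cont=55.4517 → 58.3615 [stop]  node(2,1) S=118.4000 payoff=23.0100 vs cont=25.5988 → 25.5988 [wait]  node(2,2) S=168.7997 payoff=0.0000 vs cont=5.2069 → 5.2069 [wait]  ⇒ S*(2)=83.0485
t_1: node(1,0) S=99.1612 payoff=42.2488 vs cont=40.6441 → 42.2488 [stop]  node(1,1) S=141.3715 payoff=0.0385 vs cont=14.7920 → 14.7920 [wait]  ⇒ S*(1)=99.1612
t_0: node(0,0) S=118.4000 payoff=23.0100 vs cont=27.5377 → 27.5377 [wait]  ⇒ S*(0)=-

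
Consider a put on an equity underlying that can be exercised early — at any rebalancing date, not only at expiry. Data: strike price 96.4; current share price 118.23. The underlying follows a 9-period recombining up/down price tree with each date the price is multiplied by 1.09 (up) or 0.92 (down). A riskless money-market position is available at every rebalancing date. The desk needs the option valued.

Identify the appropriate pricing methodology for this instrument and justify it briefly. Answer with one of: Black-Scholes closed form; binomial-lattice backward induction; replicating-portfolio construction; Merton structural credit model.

Key observation: the put (strike 96.4 on spot 118.23) is American-style on a 9-step discrete price model, so the early-exercise decision at every node requires stepwise backward valuation — a closed form cannot price the exercise right.

framework: binomial-lattice backward induction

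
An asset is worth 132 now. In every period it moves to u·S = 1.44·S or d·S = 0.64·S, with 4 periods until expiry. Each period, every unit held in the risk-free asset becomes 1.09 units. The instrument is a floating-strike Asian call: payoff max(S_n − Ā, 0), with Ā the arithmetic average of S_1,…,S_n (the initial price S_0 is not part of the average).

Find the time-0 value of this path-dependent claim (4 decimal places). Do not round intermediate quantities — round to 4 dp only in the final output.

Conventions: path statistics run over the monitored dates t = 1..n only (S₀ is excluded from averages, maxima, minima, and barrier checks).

price = 27.3502

No-arbitrage gives p* = (R−d)/(u−d) = 0.5625: enumerate every path, weight its payoff by its p*-probability, and discount by R^4.
Enumerate all 2^4 = 16 price paths (U = up ×1.44, D = down ×0.64); each path with k up-moves has probability p*^k·(1−p*)^(4−k).
DDDD: Ā=48.8240, payoff=0.0000, prob=0.036636
UDDD: Ā=109.8541, payoff=0.0000, prob=0.047104
DUDD: Ā=83.4541, payoff=0.0000, prob=0.047104
UUDD: Ā=187.7717, payoff=0.0000, prob=0.060562
DDUD: Ā=66.5581, payoff=0.0000, prob=0.047104
UDUD: Ā=149.7557, payoff=0.0000, prob=0.060562
DUUD: Ā=123.3557, payoff=0.0000, prob=0.060562
UUUD: Ā=277.5503, payoff=0.0000, prob=0.077866
DDDU: Ā=55.7446, payoff=0.0000, prob=0.047104
UDDU: Ā=125.4254, payoff=0.0000, prob=0.060562
DUDU: Ā=99.0254, payoff=13.0883, prob=0.060562
UUDU: Ā=222.8072, payoff=29.4487, prob=0.077866
DDUU: Ā=82.1294, payoff=29.9843, prob=0.060562
UDUU: Ā=184.7912, payoff=67.4647, prob=0.077866
DUUU: Ā=158.3912, payoff=93.8647, prob=0.077866
UUUU: Ā=356.3802, payoff=211.1956, prob=0.100113
Price = Σ prob·payoff / R^4 = 38.607033 / 1.411582 = 27.3502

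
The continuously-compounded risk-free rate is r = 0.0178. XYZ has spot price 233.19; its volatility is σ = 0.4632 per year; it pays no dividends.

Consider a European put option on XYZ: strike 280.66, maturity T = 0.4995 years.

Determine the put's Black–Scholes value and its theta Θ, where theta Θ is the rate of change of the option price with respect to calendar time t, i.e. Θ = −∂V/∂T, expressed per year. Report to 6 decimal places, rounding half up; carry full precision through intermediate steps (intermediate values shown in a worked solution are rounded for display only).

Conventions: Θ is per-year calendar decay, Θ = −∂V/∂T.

σ√T = 0.4632·√0.4995 = 0.327368
d₁ = (ln(S/K) + (r+σ²/2)T) / (σ√T) = (ln(233.19/280.66) + (0.0178+0.4632²/2)·0.4995) / 0.327368 = (-0.185290 + 0.062476) / 0.327368 = -0.375157
d₂ = d₁ − σ√T = -0.375157 − 0.327368 = -0.702525
e^{−rT} = 0.991148
N(−d₁) = 0.646228,  N(−d₂) = 0.758824
Put price V = K·e^{−rT}·N(−d₂) − S·N(−d₁) = 211.086406 − 150.693931 = 60.392474
φ(d₁) = (1/√(2π))·e^{−d₁²/2} = 0.371833
Θ = −S·φ(d₁)·σ/(2√T) + r·K·e^{−rT}·N(−d₂) = −28.413773 + 3.757338 = -24.656435

price = 60.392474
Θ = -24.656435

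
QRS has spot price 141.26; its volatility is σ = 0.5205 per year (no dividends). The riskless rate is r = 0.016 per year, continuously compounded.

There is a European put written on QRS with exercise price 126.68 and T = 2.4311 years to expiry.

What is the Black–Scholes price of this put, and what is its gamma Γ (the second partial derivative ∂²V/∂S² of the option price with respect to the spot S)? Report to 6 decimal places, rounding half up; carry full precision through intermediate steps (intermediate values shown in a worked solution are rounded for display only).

price = 32.393177
Γ = 0.002928

σ√T = 0.5205·√2.4311 = 0.811563
d₁ = (ln(S/K) + (r+σ²/2)T) / (σ√T) = (ln(141.26/126.68) + (0.016+0.5205²/2)·2.4311) / 0.811563 = (0.108938 + 0.368215) / 0.811563 = 0.587943
d₂ = d₁ − σ√T = 0.587943 − 0.811563 = -0.223620
e^{−rT} = 0.961849
N(−d₁) = 0.278285,  N(−d₂) = 0.588473
Put price V = K·e^{−rT}·N(−d₂) − S·N(−d₁) = 71.703757 − 39.310580 = 32.393177
φ(d₁) = (1/√(2π))·e^{−d₁²/2} = 0.335620
Γ = φ(d₁) / (S·σ·√T) = 0.002928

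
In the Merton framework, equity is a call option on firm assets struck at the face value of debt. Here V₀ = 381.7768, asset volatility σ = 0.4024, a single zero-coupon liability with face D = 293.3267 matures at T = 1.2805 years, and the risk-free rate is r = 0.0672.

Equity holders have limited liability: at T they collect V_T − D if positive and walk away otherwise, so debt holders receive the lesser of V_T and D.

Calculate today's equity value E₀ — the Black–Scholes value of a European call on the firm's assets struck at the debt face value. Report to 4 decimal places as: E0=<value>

E0=130.9227

With assets at 381.7768 and a single debt payment of 293.3267 at 1.2805 years:
d₁ = [ln(V₀/D) + (r + σ²/2)T] / (σ√T)
   = [ln(381.7768/293.3267) + (0.0672 + 0.5·0.4024²)·1.2805] / (0.4024·√1.2805)
   = [0.263549 + 0.189723] / 0.455353 = 0.995430
d₂ = d₁ − σ√T = 0.995430 − 0.455353 = 0.540078
N(d₁) = 0.840236,  N(d₂) = 0.705428,  e^(−rT) = 0.917549
E₀ = V₀·N(d₁) − D·e^(−rT)·N(d₂)
   = 381.7768·0.840236 − 293.3267·0.917549·0.705428 = 130.922740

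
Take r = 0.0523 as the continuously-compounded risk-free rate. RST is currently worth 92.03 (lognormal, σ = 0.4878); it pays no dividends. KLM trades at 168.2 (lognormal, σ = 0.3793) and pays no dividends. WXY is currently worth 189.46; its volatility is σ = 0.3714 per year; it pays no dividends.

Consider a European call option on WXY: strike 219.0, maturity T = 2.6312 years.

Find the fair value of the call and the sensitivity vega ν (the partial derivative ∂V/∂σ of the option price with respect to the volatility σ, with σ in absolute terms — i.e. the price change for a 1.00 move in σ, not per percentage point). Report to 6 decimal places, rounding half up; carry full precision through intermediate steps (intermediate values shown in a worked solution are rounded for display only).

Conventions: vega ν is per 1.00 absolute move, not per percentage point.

σ√T = 0.3714·√2.6312 = 0.602447
d₁ = (ln(S/K) + (r+σ²/2)T) / (σ√T) = (ln(189.46/219.0) + (0.0523+0.3714²/2)·2.6312) / 0.602447 = (-0.144894 + 0.319083) / 0.602447 = 0.289136
d₂ = d₁ − σ√T = 0.289136 − 0.602447 = -0.313311
e^{−rT} = 0.871437
N(d₁) = 0.613761,  N(d₂) = 0.377022
Call price V = S·N(d₁) − K·e^{−rT}·N(d₂) = 116.283227 − 71.952690 = 44.330538
φ(d₁) = (1/√(2π))·e^{−d₁²/2} = 0.382610
ν = S·φ(d₁)·√T = 117.584776

price = 44.330538
ν = 117.584776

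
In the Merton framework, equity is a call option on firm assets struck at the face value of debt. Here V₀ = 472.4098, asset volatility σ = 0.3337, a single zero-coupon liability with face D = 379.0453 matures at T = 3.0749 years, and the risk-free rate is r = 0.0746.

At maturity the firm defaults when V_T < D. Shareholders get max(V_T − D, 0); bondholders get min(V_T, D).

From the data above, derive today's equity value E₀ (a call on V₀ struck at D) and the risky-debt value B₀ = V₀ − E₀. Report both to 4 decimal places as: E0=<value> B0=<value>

E0=198.4266 B0=273.9832

Work the structural quantities from V₀ = 472.4098 against face 379.0453:
d₁ = [ln(V₀/D) + (r + σ²/2)T] / (σ√T)
   = [ln(472.4098/379.0453) + (0.0746 + 0.5·0.3337²)·3.0749] / (0.3337·√3.0749)
   = [0.220191 + 0.400591] / 0.585156 = 1.060884
d₂ = d₁ − σ√T = 1.060884 − 0.585156 = 0.475728
N(d₁) = 0.855629,  N(d₂) = 0.682866,  e^(−rT) = 0.795020
E₀ = V₀·N(d₁) − D·e^(−rT)·N(d₂)
   = 472.4098·0.855629 − 379.0453·0.795020·0.682866 = 198.426604
B₀ = V₀ − E₀ = 472.4098 − 198.426604 = 273.983196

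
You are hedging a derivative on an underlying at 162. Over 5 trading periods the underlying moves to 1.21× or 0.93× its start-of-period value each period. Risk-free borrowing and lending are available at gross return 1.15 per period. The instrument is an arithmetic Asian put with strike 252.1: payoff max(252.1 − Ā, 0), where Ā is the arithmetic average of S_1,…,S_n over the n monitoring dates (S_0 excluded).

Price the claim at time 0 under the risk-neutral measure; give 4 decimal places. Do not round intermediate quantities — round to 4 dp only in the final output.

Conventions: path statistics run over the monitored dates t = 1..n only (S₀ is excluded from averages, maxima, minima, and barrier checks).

Set p* = 0.7857 (from d < R < u); the path-dependent value is the discounted p*-expectation over all price paths.
Enumerate all 2^5 = 32 price paths (U = up ×1.21, D = down ×0.93); each path with k up-moves has probability p*^k·(1−p*)^(5−k).
DDDDD: Ā=130.9931, payoff=121.1069, prob=0.000452
UDDDD: Ā=170.4319, payoff=81.6681, prob=0.001657
DUDDD: Ā=161.3599, payoff=90.7401, prob=0.001657
UUDDD: Ā=209.9414, payoff=42.1586, prob=0.006074
DDUDD: Ā=152.9229, payoff=99.1771, prob=0.001657
UDUDD: Ā=198.9643, payoff=53.1357, prob=0.006074
DUUDD: Ā=189.8923, payoff=62.2077, prob=0.006074
UUUDD: Ā=247.0641, payoff=5.0359, prob=0.022273
DDDUD: Ā=145.0766, payoff=107.0234, prob=0.001657
UDDUD: Ā=188.7555, payoff=63.3445, prob=0.006074
DUDUD: Ā=179.6835, payoff=72.4165, prob=0.006074
UUDUD: Ā=233.7818, payoff=18.3182, prob=0.022273
DDUUD: Ā=171.2466, payoff=80.8534, prob=0.006074
UDUUD: Ā=222.8047, payoff=29.2953, prob=0.022273
DUUUD: Ā=213.7327, payoff=38.3673, prob=0.022273
UUUUD: Ā=278.0823, payoff=0.0000, prob=0.081668
DDDDU: Ā=137.7794, payoff=114.3206, prob=0.001657
UDDDU: Ā=179.2614, payoff=72.8386, prob=0.006074
DUDDU: Ā=170.1894, payoff=81.9106, prob=0.006074
UUDDU: Ā=221.4293, payoff=30.6707, prob=0.022273
DDUDU: Ā=161.7525, payoff=90.3475, prob=0.006074
UDUDU: Ā=210.4521, payoff=41.6479, prob=0.022273
DUUDU: Ā=201.3801, payoff=50.7199, prob=0.022273
UUUDU: Ā=262.0107, payoff=0.0000, prob=0.081668
DDDUU: Ā=153.9061, payoff=98.1939, prob=0.006074
UDDUU: Ā=200.2434, payoff=51.8566, prob=0.022273
DUDUU: Ā=191.1714, payoff=60.9286, prob=0.022273
UUDUU: Ā=248.7284, payoff=3.3716, prob=0.081668
DDUUU: Ā=182.7345, payoff=69.3655, prob=0.022273
UDUUU: Ā=237.7513, payoff=14.3487, prob=0.081668
DUUUU: Ā=228.6793, payoff=23.4207, prob=0.081668
UUUUU: Ā=297.5289, payoff=0.0000, prob=0.299449
Price = Σ prob·payoff / R^5 = 17.413851 / 2.011357 = 8.6578

price = 8.6578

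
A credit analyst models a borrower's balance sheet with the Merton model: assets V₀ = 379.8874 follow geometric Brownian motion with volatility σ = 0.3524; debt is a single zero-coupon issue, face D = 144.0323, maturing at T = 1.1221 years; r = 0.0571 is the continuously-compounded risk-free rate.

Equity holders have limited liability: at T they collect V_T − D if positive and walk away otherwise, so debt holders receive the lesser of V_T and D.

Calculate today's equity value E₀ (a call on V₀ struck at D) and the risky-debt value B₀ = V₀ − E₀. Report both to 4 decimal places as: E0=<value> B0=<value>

Apply the equity-as-call identities (strike 144.0323, horizon 1.1221 years):
d₁ = [ln(V₀/D) + (r + σ²/2)T] / (σ√T)
   = [ln(379.8874/144.0323) + (0.0571 + 0.5·0.3524²)·1.1221] / (0.3524·√1.1221)
   = [0.969837 + 0.133746] / 0.373295 = 2.956335
d₂ = d₁ − σ√T = 2.956335 − 0.373295 = 2.583040
N(d₁) = 0.998443,  N(d₂) = 0.995103,  e^(−rT) = 0.937938
E₀ = V₀·N(d₁) − D·e^(−rT)·N(d₂)
   = 379.8874·0.998443 − 144.0323·0.937938·0.995103 = 244.864277
B₀ = V₀ − E₀ = 379.8874 − 244.864277 = 135.023123

E0=244.8643 B0=135.0231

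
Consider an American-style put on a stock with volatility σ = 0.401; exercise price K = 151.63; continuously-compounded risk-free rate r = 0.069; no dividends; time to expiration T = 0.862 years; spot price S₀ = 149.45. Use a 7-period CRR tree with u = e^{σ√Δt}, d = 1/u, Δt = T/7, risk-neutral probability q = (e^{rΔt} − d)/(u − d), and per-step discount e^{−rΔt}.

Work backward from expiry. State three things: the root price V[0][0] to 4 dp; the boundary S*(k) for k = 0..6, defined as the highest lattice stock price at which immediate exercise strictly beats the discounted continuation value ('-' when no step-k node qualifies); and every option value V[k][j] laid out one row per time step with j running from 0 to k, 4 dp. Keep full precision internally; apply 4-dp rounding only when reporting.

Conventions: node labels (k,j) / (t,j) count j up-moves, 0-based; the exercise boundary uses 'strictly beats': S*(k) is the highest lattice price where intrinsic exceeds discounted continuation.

Δt=0.12314, u=1.15110, d=0.86873, q=0.49510, disc=e^(-rΔt)=0.99154
k=7 terminal: V=max(K-S,0) → 95.8209 77.6812 53.6456 21.7976 0.0000 0.0000 0.0000 0.0000
k=6: j=0 S=64.2419 intr=87.3881 cont=86.1052 V=87.3881[EX]; j=1 S=85.1224 intr=66.5076 cont=65.2246 V=66.5076[EX]; j=2 S=112.7898 intr=38.8402 cont=37.5572 V=38.8402[EX]; j=3 S=149.4500 intr=2.1800 cont=10.9125 V=10.9125[hold]; j=4 S=198.0258 intr=0.0000 cont=0.0000 V=0.0000[hold]; j=5 S=262.3903 intr=0.0000 cont=0.0000 V=0.0000[hold]; j=6 S=347.6752 intr=0.0000 cont=0.0000 V=0.0000[hold]  S*(6)=112.7898
k=5: j=0 S=73.9488 intr=77.6812 cont=76.3983 V=77.6812[EX]; j=1 S=97.9844 intr=53.6456 cont=52.3627 V=53.6456[EX]; j=2 S=129.8324 intr=21.7976 cont=24.8016 V=24.8016[hold]; j=3 S=172.0319 intr=0.0000 cont=5.4631 V=5.4631[hold]; j=4 S=227.9475 intr=0.0000 cont=0.0000 V=0.0000[hold]; j=5 S=302.0374 intr=0.0000 cont=0.0000 V=0.0000[hold]  S*(5)=97.9844
k=4: j=0 S=85.1224 intr=66.5076 cont=65.2246 V=66.5076[EX]; j=1 S=112.7898 intr=38.8402 cont=39.0319 V=39.0319[hold]; j=2 S=149.4500 intr=2.1800 cont=15.0983 V=15.0983[hold]; j=3 S=198.0258 intr=0.0000 cont=2.7350 V=2.7350[hold]; j=4 S=262.3903 intr=0.0000 cont=0.0000 V=0.0000[hold]  S*(4)=85.1224
k=3: j=0 S=97.9844 intr=53.6456 cont=52.4568 V=53.6456[EX]; j=1 S=129.8324 intr=21.7976 cont=26.9524 V=26.9524[hold]; j=2 S=172.0319 intr=0.0000 cont=8.9013 V=8.9013[hold]; j=3 S=227.9475 intr=0.0000 cont=1.3692 V=1.3692[hold]  S*(3)=97.9844
k=2: j=0 S=112.7898 intr=38.8402 cont=40.0878 V=40.0878[hold]; j=1 S=149.4500 intr=2.1800 cont=17.8629 V=17.8629[hold]; j=2 S=198.0258 intr=0.0000 cont=5.1284 V=5.1284[hold]  S*(2)=-
k=1: j=0 S=129.8324 intr=21.7976 cont=28.8382 V=28.8382[hold]; j=1 S=172.0319 intr=0.0000 cont=11.4603 V=11.4603[hold]  S*(1)=-
k=0: j=0 S=149.4500 intr=2.1800 cont=20.0632 V=20.0632[hold]  S*(0)=-

price = 20.0632
boundary = - - - 97.9844 85.1224 97.9844 112.7898
tree:
20.0632
28.8382 11.4603
40.0878 17.8629 5.1284
53.6456 26.9524 8.9013 1.3692
66.5076 39.0319 15.0983 2.7350 0.0000
77.6812 53.6456 24.8016 5.4631 0.0000 0.0000
87.3881 66.5076 38.8402 10.9125 0.0000 0.0000 0.0000
95.8209 77.6812 53.6456 21.7976 0.0000 0.0000 0.0000 0.0000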